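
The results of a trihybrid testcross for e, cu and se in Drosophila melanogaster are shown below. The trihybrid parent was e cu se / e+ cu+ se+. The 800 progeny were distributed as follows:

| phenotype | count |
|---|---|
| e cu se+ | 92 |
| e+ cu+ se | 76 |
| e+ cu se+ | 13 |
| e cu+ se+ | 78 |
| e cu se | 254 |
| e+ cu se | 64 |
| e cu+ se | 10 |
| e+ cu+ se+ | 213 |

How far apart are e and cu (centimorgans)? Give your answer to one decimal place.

20.6 centimorgans

The two rarest classes, e cu+ se and e+ cu se+, are the double crossovers. Comparing them with the parentals, only the cu allele has switched, so cu is the middle locus and the order is se – cu – e.
Crossovers in the cu–e interval produce the single-crossover classes e+ cu se and e cu+ se+ (64 + 78 = 142) plus the double crossovers (23).
RF(cu–e) = (142 + 23) / 800 = 165/800 = 0.2062 → 20.6 centimorgans.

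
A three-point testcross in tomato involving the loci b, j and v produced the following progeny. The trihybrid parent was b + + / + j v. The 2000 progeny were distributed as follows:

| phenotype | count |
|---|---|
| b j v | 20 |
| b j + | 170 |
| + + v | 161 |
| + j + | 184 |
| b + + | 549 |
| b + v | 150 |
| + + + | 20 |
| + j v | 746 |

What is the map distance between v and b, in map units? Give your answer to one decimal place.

18.7 map units

The two rarest classes, + + + and b j v, are the double crossovers. Comparing them with the parentals, only the b allele has switched, so b is the middle locus and the order is j – b – v.
Crossovers in the b–v interval produce the single-crossover classes b + v and + j + (150 + 184 = 334) plus the double crossovers (40).
RF(b–v) = (334 + 40) / 2000 = 374/2000 = 0.1870 → 18.7 map units.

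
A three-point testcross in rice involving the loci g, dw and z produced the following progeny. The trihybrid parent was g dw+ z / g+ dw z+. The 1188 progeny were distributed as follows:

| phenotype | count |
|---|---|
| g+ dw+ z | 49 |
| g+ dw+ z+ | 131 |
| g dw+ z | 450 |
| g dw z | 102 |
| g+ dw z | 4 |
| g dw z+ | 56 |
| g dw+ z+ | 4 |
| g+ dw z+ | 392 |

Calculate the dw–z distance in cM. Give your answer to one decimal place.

20.3 cM

The two rarest classes, g dw+ z+ and g+ dw z, are the double crossovers. Comparing them with the parentals, only the z allele has switched, so z is the middle locus and the order is dw – z – g.
Crossovers in the dw–z interval produce the single-crossover classes g dw z and g+ dw+ z+ (102 + 131 = 233) plus the double crossovers (8).
RF(dw–z) = (233 + 8) / 1188 = 241/1188 = 0.2029 → 20.3 cM.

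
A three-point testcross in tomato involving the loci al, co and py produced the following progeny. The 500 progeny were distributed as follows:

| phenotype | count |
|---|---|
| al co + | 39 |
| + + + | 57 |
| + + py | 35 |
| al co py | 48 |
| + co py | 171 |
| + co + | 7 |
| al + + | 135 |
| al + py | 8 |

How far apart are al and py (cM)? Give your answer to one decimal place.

24.0 cM

The two most frequent reciprocal classes, al + + and + co py, are the parental types, so the F1 was al + + / + co py.
The two rarest classes, al + py and + co +, are the double crossovers. Comparing them with the parentals, only the py allele has switched, so py is the middle locus and the order is co – py – al.
Crossovers in the py–al interval produce the single-crossover classes + + + and al co py (57 + 48 = 105) plus the double crossovers (15).
RF(py–al) = (105 + 15) / 500 = 120/500 = 0.2400 → 24.0 cM.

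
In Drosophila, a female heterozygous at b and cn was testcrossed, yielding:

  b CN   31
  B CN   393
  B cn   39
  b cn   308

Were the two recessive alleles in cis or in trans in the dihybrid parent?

The two most frequent classes are B CN (393) and b cn (308); these are the parental (non-recombinant) types.
So the F1 carried B CN on one chromosome and b cn on the other — the recessive alleles are on the same chromosome (cis / coupling).

cis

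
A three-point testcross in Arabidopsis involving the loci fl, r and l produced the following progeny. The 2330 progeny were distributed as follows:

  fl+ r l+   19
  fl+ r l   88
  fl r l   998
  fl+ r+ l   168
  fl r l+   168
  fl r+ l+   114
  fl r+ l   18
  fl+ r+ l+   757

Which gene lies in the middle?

The two most frequent reciprocal classes, fl r l and fl+ r+ l+, are the parental types, so the F1 was fl r l / fl+ r+ l+.
The two rarest classes, fl r+ l and fl+ r l+, are the double crossovers. Comparing them with the parentals, only the r allele has switched, so r is the middle locus and the order is l – r – fl.

r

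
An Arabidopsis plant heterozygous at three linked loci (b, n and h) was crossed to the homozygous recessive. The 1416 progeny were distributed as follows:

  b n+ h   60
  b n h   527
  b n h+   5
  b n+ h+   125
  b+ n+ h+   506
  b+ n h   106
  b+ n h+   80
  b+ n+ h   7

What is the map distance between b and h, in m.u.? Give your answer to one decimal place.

The two most frequent reciprocal classes, b+ n+ h+ and b n h, are the parental types, so the F1 was b+ n+ h+ / b n h.
The two rarest classes, b+ n+ h and b n h+, are the double crossovers. Comparing them with the parentals, only the h allele has switched, so h is the middle locus and the order is n – h – b.
Crossovers in the h–b interval produce the single-crossover classes b n+ h+ and b+ n h (125 + 106 = 231) plus the double crossovers (12).
RF(h–b) = (231 + 12) / 1416 = 243/1416 = 0.1716 → 17.2 m.u.

17.2 m.u.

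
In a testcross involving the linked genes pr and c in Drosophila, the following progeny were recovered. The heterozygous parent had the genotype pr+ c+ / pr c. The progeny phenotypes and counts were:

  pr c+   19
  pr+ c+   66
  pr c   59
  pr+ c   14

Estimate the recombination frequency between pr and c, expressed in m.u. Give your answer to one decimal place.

20.9 m.u.

The recombinant classes are pr+ c and pr c+: 14 + 19 = 33.
Recombination frequency = 33/158 = 0.2089 ≈ 20.9%, i.e. 20.9 m.u.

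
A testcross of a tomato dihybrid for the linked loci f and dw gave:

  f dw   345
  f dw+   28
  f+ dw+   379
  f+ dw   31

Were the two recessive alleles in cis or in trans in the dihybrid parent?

cis

The two most frequent classes are f+ dw+ (379) and f dw (345); these are the parental (non-recombinant) types.
So the F1 carried f+ dw+ on one chromosome and f dw on the other — the recessive alleles are on the same chromosome (cis / coupling).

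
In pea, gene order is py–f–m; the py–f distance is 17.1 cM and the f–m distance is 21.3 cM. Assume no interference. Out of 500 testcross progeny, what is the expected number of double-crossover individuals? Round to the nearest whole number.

18

Map distances give recombination frequencies of 0.171 and 0.213 for the two intervals.
With no interference, expected double-crossover frequency = 0.171 × 0.213 = 0.03642.
Expected number = 0.03642 × 500 = 18.21 ≈ 18.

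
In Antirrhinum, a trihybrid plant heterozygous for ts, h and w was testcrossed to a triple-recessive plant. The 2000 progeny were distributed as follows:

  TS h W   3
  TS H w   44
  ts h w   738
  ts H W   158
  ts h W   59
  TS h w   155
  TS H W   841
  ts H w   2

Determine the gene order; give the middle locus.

h

The two most frequent reciprocal classes, ts h w and TS H W, are the parental types, so the F1 was ts h w / TS H W.
The two rarest classes, ts H w and TS h W, are the double crossovers. Comparing them with the parentals, only the h allele has switched, so h is the middle locus and the order is w – h – ts.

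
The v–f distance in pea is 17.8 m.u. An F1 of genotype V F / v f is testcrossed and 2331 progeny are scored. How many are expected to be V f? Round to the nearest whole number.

207

A map distance of 17.8 m.u. corresponds to a recombination frequency of 0.178.
The F1 is V F / v f, so V f is a recombinant gamete class with expected frequency r/2 = 0.178/2 = 0.0890.
Expected number = 0.0890 × 2331 = 207.46 ≈ 207.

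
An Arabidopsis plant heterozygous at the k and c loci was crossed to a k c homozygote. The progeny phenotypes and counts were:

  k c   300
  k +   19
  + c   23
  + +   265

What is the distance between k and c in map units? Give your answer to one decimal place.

The two most frequent classes, + + (265) and k c (300), are the parental types, so the F1 was + + / k c.
The recombinant classes are + c and k +: 23 + 19 = 42.
Recombination frequency = 42/607 = 0.0692 ≈ 6.9%, i.e. 6.9 map units.

6.9 map units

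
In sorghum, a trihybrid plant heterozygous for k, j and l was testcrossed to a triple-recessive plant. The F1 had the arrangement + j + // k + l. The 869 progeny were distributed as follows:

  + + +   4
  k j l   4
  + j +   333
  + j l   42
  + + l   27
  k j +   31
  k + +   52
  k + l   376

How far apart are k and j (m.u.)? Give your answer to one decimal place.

7.6 m.u.

The two rarest classes, + + + and k j l, are the double crossovers. Comparing them with the parentals, only the j allele has switched, so j is the middle locus and the order is k – j – l.
Crossovers in the k–j interval produce the single-crossover classes k j + and + + l (31 + 27 = 58) plus the double crossovers (8).
RF(k–j) = (58 + 8) / 869 = 66/869 = 0.0759 → 7.6 m.u.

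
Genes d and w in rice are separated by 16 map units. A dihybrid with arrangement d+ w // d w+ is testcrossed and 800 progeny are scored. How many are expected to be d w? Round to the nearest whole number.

64

A map distance of 16 map units corresponds to a recombination frequency of 0.160.
The F1 is d+ w / d w+, so d w is a recombinant gamete class with expected frequency r/2 = 0.160/2 = 0.0800.
Expected number = 0.0800 × 800 = 64.00 ≈ 64.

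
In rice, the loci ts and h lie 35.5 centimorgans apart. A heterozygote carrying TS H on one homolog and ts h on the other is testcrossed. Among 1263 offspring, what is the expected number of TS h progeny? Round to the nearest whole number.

224

A map distance of 35.5 centimorgans corresponds to a recombination frequency of 0.355.
The F1 is TS H / ts h, so TS h is a recombinant gamete class with expected frequency r/2 = 0.355/2 = 0.1775.
Expected number = 0.1775 × 1263 = 224.18 ≈ 224.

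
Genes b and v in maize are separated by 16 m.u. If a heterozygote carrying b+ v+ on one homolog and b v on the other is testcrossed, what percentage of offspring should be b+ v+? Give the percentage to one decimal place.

42.0%

A map distance of 16 m.u. corresponds to a recombination frequency of 0.160.
The F1 is b+ v+ / b v, so b+ v+ is a parental gamete class with expected frequency (1 − r)/2 = 0.840/2 = 0.4200.
That is 0.4200 = 42.0% of the progeny.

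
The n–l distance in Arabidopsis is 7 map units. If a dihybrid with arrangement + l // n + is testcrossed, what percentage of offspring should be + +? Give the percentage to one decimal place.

3.5%

A map distance of 7 map units corresponds to a recombination frequency of 0.070.
The F1 is + l / n +, so + + is a recombinant gamete class with expected frequency r/2 = 0.070/2 = 0.0350.
That is 0.0350 = 3.5% of the progeny.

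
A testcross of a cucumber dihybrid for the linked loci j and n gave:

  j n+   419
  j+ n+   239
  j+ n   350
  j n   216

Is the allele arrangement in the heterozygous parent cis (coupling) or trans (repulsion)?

trans

The two most frequent classes are j+ n (350) and j n+ (419); these are the parental (non-recombinant) types.
So the F1 carried j+ n on one chromosome and j n+ on the other — the recessive alleles are on opposite chromosomes (trans / repulsion).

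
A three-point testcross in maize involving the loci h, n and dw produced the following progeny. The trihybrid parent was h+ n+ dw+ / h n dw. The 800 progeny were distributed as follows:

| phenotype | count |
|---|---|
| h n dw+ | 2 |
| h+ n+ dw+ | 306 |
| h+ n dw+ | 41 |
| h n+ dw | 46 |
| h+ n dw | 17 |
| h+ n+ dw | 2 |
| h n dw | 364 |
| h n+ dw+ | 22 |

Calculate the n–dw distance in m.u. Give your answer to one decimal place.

The two rarest classes, h+ n+ dw and h n dw+, are the double crossovers. Comparing them with the parentals, only the dw allele has switched, so dw is the middle locus and the order is n – dw – h.
Crossovers in the n–dw interval produce the single-crossover classes h+ n dw+ and h n+ dw (41 + 46 = 87) plus the double crossovers (4).
RF(n–dw) = (87 + 4) / 800 = 91/800 = 0.1138 → 11.4 m.u.

11.4 m.u.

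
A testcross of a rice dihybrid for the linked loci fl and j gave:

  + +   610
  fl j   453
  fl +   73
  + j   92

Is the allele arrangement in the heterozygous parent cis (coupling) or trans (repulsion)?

The two most frequent classes are + + (610) and fl j (453); these are the parental (non-recombinant) types.
So the F1 carried + + on one chromosome and fl j on the other — the recessive alleles are on the same chromosome (cis / coupling).

cis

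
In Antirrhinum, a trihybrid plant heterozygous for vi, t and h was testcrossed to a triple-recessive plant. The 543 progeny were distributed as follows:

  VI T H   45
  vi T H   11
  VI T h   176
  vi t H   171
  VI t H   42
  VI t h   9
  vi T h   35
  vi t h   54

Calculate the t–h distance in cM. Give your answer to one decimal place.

21.9 cM

The two most frequent reciprocal classes, vi t H and VI T h, are the parental types, so the F1 was vi t H / VI T h.
The two rarest classes, vi T H and VI t h, are the double crossovers. Comparing them with the parentals, only the t allele has switched, so t is the middle locus and the order is h – t – vi.
Crossovers in the h–t interval produce the single-crossover classes vi t h and VI T H (54 + 45 = 99) plus the double crossovers (20).
RF(h–t) = (99 + 20) / 543 = 119/543 = 0.2192 → 21.9 cM.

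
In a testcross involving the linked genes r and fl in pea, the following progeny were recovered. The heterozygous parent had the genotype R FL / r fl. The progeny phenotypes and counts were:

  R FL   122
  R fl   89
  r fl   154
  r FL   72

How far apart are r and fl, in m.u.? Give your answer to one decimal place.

The recombinant classes are R fl and r FL: 89 + 72 = 161.
Recombination frequency = 161/437 = 0.3684 ≈ 36.8%, i.e. 36.8 m.u.

36.8 m.u.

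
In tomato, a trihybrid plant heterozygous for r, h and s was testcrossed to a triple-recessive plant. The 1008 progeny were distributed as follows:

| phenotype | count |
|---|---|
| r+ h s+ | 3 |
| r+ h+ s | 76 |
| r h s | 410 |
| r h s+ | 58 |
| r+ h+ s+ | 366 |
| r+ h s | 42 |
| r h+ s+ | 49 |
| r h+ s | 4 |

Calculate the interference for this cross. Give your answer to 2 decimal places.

The two most frequent reciprocal classes, r+ h+ s+ and r h s, are the parental types, so the F1 was r+ h+ s+ / r h s.
The two rarest classes, r+ h s+ and r h+ s, are the double crossovers. Comparing them with the parentals, only the h allele has switched, so h is the middle locus and the order is r – h – s.
r–h: (91 + 7)/1008 = 0.0972; h–s: (134 + 7)/1008 = 0.1399.
Expected DCO frequency = 0.0972 × 0.1399 ≈ 0.01360; observed = 7/1008 ≈ 0.00694.
Coefficient of coincidence = 0.00694/0.01360 ≈ 0.51; interference = 1 − 0.51 = 0.49.

0.49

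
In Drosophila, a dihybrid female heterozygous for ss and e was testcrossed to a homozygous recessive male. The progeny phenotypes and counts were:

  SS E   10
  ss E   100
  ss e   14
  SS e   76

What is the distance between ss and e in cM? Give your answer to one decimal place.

12.0 cM

The two most frequent classes, SS e (76) and ss E (100), are the parental types, so the F1 was SS e / ss E.
The recombinant classes are SS E and ss e: 10 + 14 = 24.
Recombination frequency = 24/200 = 0.1200 ≈ 12.0%, i.e. 12.0 cM.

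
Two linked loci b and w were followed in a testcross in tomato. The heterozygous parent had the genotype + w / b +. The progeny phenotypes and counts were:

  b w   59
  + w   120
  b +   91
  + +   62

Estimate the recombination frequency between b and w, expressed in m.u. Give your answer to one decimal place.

36.4 m.u.

The recombinant classes are + + and b w: 62 + 59 = 121.
Recombination frequency = 121/332 = 0.3645 ≈ 36.4%, i.e. 36.4 m.u.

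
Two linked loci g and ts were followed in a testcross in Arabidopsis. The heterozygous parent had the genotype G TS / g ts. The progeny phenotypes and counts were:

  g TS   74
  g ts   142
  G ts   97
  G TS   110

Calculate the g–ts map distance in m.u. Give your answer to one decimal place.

The recombinant classes are G ts and g TS: 97 + 74 = 171.
Recombination frequency = 171/423 = 0.4043 ≈ 40.4%, i.e. 40.4 m.u.

40.4 m.u.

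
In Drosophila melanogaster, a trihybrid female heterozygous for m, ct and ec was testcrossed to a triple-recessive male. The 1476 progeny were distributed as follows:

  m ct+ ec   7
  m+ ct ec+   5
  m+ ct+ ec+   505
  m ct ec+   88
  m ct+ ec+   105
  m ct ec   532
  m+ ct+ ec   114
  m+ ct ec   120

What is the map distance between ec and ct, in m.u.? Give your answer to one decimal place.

The two most frequent reciprocal classes, m ct ec and m+ ct+ ec+, are the parental types, so the F1 was m ct ec / m+ ct+ ec+.
The two rarest classes, m ct+ ec and m+ ct ec+, are the double crossovers. Comparing them with the parentals, only the ct allele has switched, so ct is the middle locus and the order is ec – ct – m.
Crossovers in the ec–ct interval produce the single-crossover classes m ct ec+ and m+ ct+ ec (88 + 114 = 202) plus the double crossovers (12).
RF(ec–ct) = (202 + 12) / 1476 = 214/1476 = 0.1450 → 14.5 m.u.

14.5 m.u.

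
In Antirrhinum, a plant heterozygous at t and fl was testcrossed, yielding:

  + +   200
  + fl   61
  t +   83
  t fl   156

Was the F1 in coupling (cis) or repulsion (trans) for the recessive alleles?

The two most frequent classes are + + (200) and t fl (156); these are the parental (non-recombinant) types.
So the F1 carried + + on one chromosome and t fl on the other — the recessive alleles are on the same chromosome (cis / coupling).

cis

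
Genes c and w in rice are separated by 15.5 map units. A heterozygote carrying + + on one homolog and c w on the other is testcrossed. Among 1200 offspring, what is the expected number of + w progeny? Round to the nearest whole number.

93

A map distance of 15.5 map units corresponds to a recombination frequency of 0.155.
The F1 is + + / c w, so + w is a recombinant gamete class with expected frequency r/2 = 0.155/2 = 0.0775.
Expected number = 0.0775 × 1200 = 93.00 ≈ 93.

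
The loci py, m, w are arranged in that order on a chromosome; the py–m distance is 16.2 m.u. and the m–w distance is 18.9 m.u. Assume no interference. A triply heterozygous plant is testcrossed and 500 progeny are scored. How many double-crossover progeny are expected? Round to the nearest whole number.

Map distances give recombination frequencies of 0.162 and 0.189 for the two intervals.
With no interference, expected double-crossover frequency = 0.162 × 0.189 = 0.03062.
Expected number = 0.03062 × 500 = 15.31 ≈ 15.

15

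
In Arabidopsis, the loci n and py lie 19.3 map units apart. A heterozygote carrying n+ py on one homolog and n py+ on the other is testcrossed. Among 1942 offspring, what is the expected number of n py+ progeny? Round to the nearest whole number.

A map distance of 19.3 map units corresponds to a recombination frequency of 0.193.
The F1 is n+ py / n py+, so n py+ is a parental gamete class with expected frequency (1 − r)/2 = 0.807/2 = 0.4035.
Expected number = 0.4035 × 1942 = 783.60 ≈ 784.

784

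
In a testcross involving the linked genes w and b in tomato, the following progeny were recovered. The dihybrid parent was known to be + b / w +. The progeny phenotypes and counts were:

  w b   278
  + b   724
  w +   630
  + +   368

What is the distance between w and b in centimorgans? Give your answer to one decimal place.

32.3 centimorgans

The recombinant classes are + + and w b: 368 + 278 = 646.
Recombination frequency = 646/2000 = 0.3230 ≈ 32.3%, i.e. 32.3 centimorgans.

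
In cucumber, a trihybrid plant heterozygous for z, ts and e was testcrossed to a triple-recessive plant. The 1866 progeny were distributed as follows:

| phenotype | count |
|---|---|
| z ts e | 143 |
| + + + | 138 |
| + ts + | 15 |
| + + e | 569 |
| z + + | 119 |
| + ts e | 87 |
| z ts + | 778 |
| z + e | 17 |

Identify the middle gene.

z

The two most frequent reciprocal classes, z ts + and + + e, are the parental types, so the F1 was z ts + / + + e.
The two rarest classes, + ts + and z + e, are the double crossovers. Comparing them with the parentals, only the z allele has switched, so z is the middle locus and the order is e – z – ts.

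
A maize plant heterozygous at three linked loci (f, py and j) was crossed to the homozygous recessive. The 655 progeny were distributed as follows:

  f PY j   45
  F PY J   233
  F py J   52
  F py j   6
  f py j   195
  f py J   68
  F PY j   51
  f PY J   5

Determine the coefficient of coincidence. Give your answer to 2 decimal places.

The two most frequent reciprocal classes, F PY J and f py j, are the parental types, so the F1 was F PY J / f py j.
The two rarest classes, f PY J and F py j, are the double crossovers. Comparing them with the parentals, only the f allele has switched, so f is the middle locus and the order is py – f – j.
py–f: (97 + 11)/655 = 0.1649; f–j: (119 + 11)/655 = 0.1985.
Expected DCO frequency = 0.1649 × 0.1985 ≈ 0.03273; observed = 11/655 ≈ 0.01679.
Coefficient of coincidence = 0.01679/0.03273 ≈ 0.51.

0.51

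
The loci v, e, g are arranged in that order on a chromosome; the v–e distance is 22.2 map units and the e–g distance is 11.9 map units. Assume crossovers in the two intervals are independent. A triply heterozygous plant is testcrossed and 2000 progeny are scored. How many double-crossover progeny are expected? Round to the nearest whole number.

53

Map distances give recombination frequencies of 0.222 and 0.119 for the two intervals.
With no interference, expected double-crossover frequency = 0.222 × 0.119 = 0.02642.
Expected number = 0.02642 × 2000 = 52.84 ≈ 53.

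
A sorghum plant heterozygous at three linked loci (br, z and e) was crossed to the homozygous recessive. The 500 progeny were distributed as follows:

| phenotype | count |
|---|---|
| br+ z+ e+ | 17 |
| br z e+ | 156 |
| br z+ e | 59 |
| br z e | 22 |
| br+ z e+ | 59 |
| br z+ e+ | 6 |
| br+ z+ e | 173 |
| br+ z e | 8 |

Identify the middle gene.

The two most frequent reciprocal classes, br+ z+ e and br z e+, are the parental types, so the F1 was br+ z+ e / br z e+.
The two rarest classes, br+ z e and br z+ e+, are the double crossovers. Comparing them with the parentals, only the z allele has switched, so z is the middle locus and the order is e – z – br.

z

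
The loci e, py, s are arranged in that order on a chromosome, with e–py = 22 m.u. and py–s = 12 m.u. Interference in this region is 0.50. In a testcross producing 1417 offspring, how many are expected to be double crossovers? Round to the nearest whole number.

19

Map distances give recombination frequencies of 0.220 and 0.120 for the two intervals.
With interference 0.50 (so coincidence = 0.50), expected double-crossover frequency = 0.220 × 0.120 × 0.50 = 0.01320.
Expected number = 0.01320 × 1417 = 18.70 ≈ 19.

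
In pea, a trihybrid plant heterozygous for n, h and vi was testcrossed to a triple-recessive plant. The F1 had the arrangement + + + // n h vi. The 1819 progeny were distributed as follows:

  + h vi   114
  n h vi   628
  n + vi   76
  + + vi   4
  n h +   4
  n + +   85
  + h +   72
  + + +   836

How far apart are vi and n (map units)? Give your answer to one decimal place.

11.4 map units

The two rarest classes, + + vi and n h +, are the double crossovers. Comparing them with the parentals, only the vi allele has switched, so vi is the middle locus and the order is h – vi – n.
Crossovers in the vi–n interval produce the single-crossover classes n + + and + h vi (85 + 114 = 199) plus the double crossovers (8).
RF(vi–n) = (199 + 8) / 1819 = 207/1819 = 0.1138 → 11.4 map units.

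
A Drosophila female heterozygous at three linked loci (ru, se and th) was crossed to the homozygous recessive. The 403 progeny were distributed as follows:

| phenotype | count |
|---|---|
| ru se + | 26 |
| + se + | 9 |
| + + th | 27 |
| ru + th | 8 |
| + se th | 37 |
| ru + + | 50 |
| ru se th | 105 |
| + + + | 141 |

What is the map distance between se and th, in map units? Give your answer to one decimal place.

The two most frequent reciprocal classes, + + + and ru se th, are the parental types, so the F1 was + + + / ru se th.
The two rarest classes, + se + and ru + th, are the double crossovers. Comparing them with the parentals, only the se allele has switched, so se is the middle locus and the order is ru – se – th.
Crossovers in the se–th interval produce the single-crossover classes + + th and ru se + (27 + 26 = 53) plus the double crossovers (17).
RF(se–th) = (53 + 17) / 403 = 70/403 = 0.1737 → 17.4 map units.

17.4 map units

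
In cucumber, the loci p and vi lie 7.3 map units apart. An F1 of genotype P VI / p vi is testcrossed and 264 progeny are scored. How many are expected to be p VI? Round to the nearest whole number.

10

A map distance of 7.3 map units corresponds to a recombination frequency of 0.073.
The F1 is P VI / p vi, so p VI is a recombinant gamete class with expected frequency r/2 = 0.073/2 = 0.0365.
Expected number = 0.0365 × 264 = 9.64 ≈ 10.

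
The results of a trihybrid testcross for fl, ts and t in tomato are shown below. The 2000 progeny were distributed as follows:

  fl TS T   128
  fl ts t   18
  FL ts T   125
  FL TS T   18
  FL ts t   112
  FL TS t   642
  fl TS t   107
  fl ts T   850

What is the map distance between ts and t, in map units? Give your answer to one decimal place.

The two most frequent reciprocal classes, FL TS t and fl ts T, are the parental types, so the F1 was FL TS t / fl ts T.
The two rarest classes, FL TS T and fl ts t, are the double crossovers. Comparing them with the parentals, only the t allele has switched, so t is the middle locus and the order is fl – t – ts.
Crossovers in the t–ts interval produce the single-crossover classes FL ts t and fl TS T (112 + 128 = 240) plus the double crossovers (36).
RF(t–ts) = (240 + 36) / 2000 = 276/2000 = 0.1380 → 13.8 map units.

13.8 map units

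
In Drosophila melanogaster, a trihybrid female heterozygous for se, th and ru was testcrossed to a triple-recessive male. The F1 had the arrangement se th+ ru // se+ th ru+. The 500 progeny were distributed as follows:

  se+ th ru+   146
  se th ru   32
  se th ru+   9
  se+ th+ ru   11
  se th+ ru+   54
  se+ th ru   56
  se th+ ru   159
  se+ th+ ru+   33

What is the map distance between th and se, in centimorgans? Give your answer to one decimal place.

17.0 centimorgans

The two rarest classes, se+ th+ ru and se th ru+, are the double crossovers. Comparing them with the parentals, only the se allele has switched, so se is the middle locus and the order is ru – se – th.
Crossovers in the se–th interval produce the single-crossover classes se th ru and se+ th+ ru+ (32 + 33 = 65) plus the double crossovers (20).
RF(se–th) = (65 + 20) / 500 = 85/500 = 0.1700 → 17.0 centimorgans.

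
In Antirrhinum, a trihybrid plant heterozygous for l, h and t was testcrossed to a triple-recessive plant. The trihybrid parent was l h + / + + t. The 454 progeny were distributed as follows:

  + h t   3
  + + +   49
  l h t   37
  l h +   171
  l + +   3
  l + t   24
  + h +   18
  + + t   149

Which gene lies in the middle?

The two rarest classes, l + + and + h t, are the double crossovers. Comparing them with the parentals, only the h allele has switched, so h is the middle locus and the order is t – h – l.

h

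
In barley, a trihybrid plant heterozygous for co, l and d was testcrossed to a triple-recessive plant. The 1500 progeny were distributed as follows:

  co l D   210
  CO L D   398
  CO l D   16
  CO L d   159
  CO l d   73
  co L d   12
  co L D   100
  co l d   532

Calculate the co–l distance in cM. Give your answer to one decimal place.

13.4 cM

The two most frequent reciprocal classes, CO L D and co l d, are the parental types, so the F1 was CO L D / co l d.
The two rarest classes, CO l D and co L d, are the double crossovers. Comparing them with the parentals, only the l allele has switched, so l is the middle locus and the order is co – l – d.
Crossovers in the co–l interval produce the single-crossover classes co L D and CO l d (100 + 73 = 173) plus the double crossovers (28).
RF(co–l) = (173 + 28) / 1500 = 201/1500 = 0.1340 → 13.4 cM.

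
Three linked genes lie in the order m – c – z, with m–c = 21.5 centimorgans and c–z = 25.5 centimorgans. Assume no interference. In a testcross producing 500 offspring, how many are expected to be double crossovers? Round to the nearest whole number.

27

Map distances give recombination frequencies of 0.215 and 0.255 for the two intervals.
With no interference, expected double-crossover frequency = 0.215 × 0.255 = 0.05482.
Expected number = 0.05482 × 500 = 27.41 ≈ 27.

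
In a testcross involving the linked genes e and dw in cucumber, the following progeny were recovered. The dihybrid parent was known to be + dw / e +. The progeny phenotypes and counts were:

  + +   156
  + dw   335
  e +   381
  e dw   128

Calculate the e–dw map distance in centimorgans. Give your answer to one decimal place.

The recombinant classes are + + and e dw: 156 + 128 = 284.
Recombination frequency = 284/1000 = 0.2840 ≈ 28.4%, i.e. 28.4 centimorgans.

28.4 centimorgans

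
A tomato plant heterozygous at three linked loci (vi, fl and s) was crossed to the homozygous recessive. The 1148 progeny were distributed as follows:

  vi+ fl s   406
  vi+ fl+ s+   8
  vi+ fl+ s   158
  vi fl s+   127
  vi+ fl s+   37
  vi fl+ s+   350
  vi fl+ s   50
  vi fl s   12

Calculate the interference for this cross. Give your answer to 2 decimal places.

The two most frequent reciprocal classes, vi fl+ s+ and vi+ fl s, are the parental types, so the F1 was vi fl+ s+ / vi+ fl s.
The two rarest classes, vi+ fl+ s+ and vi fl s, are the double crossovers. Comparing them with the parentals, only the vi allele has switched, so vi is the middle locus and the order is fl – vi – s.
fl–vi: (285 + 20)/1148 = 0.2657; vi–s: (87 + 20)/1148 = 0.0932.
Expected DCO frequency = 0.2657 × 0.0932 ≈ 0.02476; observed = 20/1148 ≈ 0.01742.
Coefficient of coincidence = 0.01742/0.02476 ≈ 0.70; interference = 1 − 0.70 = 0.30.

0.30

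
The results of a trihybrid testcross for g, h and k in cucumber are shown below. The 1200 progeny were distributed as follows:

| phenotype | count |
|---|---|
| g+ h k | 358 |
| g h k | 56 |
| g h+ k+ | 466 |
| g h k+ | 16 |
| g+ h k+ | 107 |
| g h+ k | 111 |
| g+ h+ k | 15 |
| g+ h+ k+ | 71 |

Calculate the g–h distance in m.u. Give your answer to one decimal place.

13.2 m.u.

The two most frequent reciprocal classes, g+ h k and g h+ k+, are the parental types, so the F1 was g+ h k / g h+ k+.
The two rarest classes, g+ h+ k and g h k+, are the double crossovers. Comparing them with the parentals, only the h allele has switched, so h is the middle locus and the order is g – h – k.
Crossovers in the g–h interval produce the single-crossover classes g h k and g+ h+ k+ (56 + 71 = 127) plus the double crossovers (31).
RF(g–h) = (127 + 31) / 1200 = 158/1200 = 0.1317 → 13.2 m.u.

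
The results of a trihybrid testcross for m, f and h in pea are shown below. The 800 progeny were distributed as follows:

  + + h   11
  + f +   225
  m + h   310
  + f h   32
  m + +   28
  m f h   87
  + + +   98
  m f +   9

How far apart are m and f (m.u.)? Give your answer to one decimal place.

The two most frequent reciprocal classes, m + h and + f +, are the parental types, so the F1 was m + h / + f +.
The two rarest classes, + + h and m f +, are the double crossovers. Comparing them with the parentals, only the m allele has switched, so m is the middle locus and the order is f – m – h.
Crossovers in the f–m interval produce the single-crossover classes m f h and + + + (87 + 98 = 185) plus the double crossovers (20).
RF(f–m) = (185 + 20) / 800 = 205/800 = 0.2562 → 25.6 m.u.

25.6 m.u.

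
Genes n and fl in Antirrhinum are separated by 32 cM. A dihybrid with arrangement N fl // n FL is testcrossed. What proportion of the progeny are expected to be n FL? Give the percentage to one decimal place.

34.0%

A map distance of 32 cM corresponds to a recombination frequency of 0.320.
The F1 is N fl / n FL, so n FL is a parental gamete class with expected frequency (1 − r)/2 = 0.680/2 = 0.3400.
That is 0.3400 = 34.0% of the progeny.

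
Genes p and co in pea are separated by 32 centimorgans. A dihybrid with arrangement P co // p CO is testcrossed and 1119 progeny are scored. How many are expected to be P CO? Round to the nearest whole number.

A map distance of 32 centimorgans corresponds to a recombination frequency of 0.320.
The F1 is P co / p CO, so P CO is a recombinant gamete class with expected frequency r/2 = 0.320/2 = 0.1600.
Expected number = 0.1600 × 1119 = 179.04 ≈ 179.

179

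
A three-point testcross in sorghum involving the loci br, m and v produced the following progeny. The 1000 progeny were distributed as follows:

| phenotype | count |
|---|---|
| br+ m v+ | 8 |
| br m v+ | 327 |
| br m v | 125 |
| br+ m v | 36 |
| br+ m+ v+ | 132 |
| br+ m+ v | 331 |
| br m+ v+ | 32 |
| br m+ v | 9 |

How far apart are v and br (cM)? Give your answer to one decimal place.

The two most frequent reciprocal classes, br+ m+ v and br m v+, are the parental types, so the F1 was br+ m+ v / br m v+.
The two rarest classes, br m+ v and br+ m v+, are the double crossovers. Comparing them with the parentals, only the br allele has switched, so br is the middle locus and the order is v – br – m.
Crossovers in the v–br interval produce the single-crossover classes br+ m+ v+ and br m v (132 + 125 = 257) plus the double crossovers (17).
RF(v–br) = (257 + 17) / 1000 = 274/1000 = 0.2740 → 27.4 cM.

27.4 cM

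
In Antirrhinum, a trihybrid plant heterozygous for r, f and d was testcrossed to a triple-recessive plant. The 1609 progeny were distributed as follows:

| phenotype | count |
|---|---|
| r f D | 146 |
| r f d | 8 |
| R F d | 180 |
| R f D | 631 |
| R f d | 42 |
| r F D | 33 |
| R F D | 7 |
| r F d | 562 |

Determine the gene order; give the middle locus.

The two most frequent reciprocal classes, R f D and r F d, are the parental types, so the F1 was R f D / r F d.
The two rarest classes, R F D and r f d, are the double crossovers. Comparing them with the parentals, only the f allele has switched, so f is the middle locus and the order is d – f – r.

f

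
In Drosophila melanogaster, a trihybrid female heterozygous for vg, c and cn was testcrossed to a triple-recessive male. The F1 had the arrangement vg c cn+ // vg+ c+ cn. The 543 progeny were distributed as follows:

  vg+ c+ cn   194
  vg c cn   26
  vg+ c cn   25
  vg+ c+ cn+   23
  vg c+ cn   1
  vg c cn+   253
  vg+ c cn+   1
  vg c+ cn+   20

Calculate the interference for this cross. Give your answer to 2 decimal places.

The two rarest classes, vg+ c cn+ and vg c+ cn, are the double crossovers. Comparing them with the parentals, only the vg allele has switched, so vg is the middle locus and the order is cn – vg – c.
cn–vg: (49 + 2)/543 = 0.0939; vg–c: (45 + 2)/543 = 0.0866.
Expected DCO frequency = 0.0939 × 0.0866 ≈ 0.00813; observed = 2/543 ≈ 0.00368.
Coefficient of coincidence = 0.00368/0.00813 ≈ 0.45; interference = 1 − 0.45 = 0.55.

0.55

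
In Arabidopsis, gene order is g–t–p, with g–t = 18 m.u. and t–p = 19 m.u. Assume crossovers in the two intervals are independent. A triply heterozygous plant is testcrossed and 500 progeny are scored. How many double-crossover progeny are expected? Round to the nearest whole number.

17

Map distances give recombination frequencies of 0.180 and 0.190 for the two intervals.
With no interference, expected double-crossover frequency = 0.180 × 0.190 = 0.03420.
Expected number = 0.03420 × 500 = 17.10 ≈ 17.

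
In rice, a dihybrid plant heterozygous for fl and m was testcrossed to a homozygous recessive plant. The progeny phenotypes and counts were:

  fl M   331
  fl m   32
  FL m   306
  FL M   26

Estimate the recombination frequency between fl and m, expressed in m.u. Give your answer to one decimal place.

8.3 m.u.

The two most frequent classes, FL m (306) and fl M (331), are the parental types, so the F1 was FL m / fl M.
The recombinant classes are FL M and fl m: 26 + 32 = 58.
Recombination frequency = 58/695 = 0.0835 ≈ 8.3%, i.e. 8.3 m.u.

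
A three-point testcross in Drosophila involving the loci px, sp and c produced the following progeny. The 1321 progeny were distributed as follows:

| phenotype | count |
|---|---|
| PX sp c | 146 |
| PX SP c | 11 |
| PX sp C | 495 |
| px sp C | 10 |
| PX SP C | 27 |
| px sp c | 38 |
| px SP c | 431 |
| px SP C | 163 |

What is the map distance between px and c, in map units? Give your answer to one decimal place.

The two most frequent reciprocal classes, PX sp C and px SP c, are the parental types, so the F1 was PX sp C / px SP c.
The two rarest classes, px sp C and PX SP c, are the double crossovers. Comparing them with the parentals, only the px allele has switched, so px is the middle locus and the order is sp – px – c.
Crossovers in the px–c interval produce the single-crossover classes PX sp c and px SP C (146 + 163 = 309) plus the double crossovers (21).
RF(px–c) = (309 + 21) / 1321 = 330/1321 = 0.2498 → 25.0 map units.

25.0 map units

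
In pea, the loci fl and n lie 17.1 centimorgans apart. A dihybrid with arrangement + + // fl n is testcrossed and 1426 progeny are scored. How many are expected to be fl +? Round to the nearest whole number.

A map distance of 17.1 centimorgans corresponds to a recombination frequency of 0.171.
The F1 is + + / fl n, so fl + is a recombinant gamete class with expected frequency r/2 = 0.171/2 = 0.0855.
Expected number = 0.0855 × 1426 = 121.92 ≈ 122.

122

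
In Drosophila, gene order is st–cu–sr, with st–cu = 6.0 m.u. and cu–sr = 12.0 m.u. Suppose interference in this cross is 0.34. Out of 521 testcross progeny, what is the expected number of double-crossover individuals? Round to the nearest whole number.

2

Map distances give recombination frequencies of 0.060 and 0.120 for the two intervals.
With interference 0.34 (so coincidence = 0.66), expected double-crossover frequency = 0.060 × 0.120 × 0.66 = 0.00475.
Expected number = 0.00475 × 521 = 2.48 ≈ 2.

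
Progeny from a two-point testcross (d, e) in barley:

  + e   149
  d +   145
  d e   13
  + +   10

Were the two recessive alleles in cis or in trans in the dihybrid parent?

trans

The two most frequent classes are + e (149) and d + (145); these are the parental (non-recombinant) types.
So the F1 carried + e on one chromosome and d + on the other — the recessive alleles are on opposite chromosomes (trans / repulsion).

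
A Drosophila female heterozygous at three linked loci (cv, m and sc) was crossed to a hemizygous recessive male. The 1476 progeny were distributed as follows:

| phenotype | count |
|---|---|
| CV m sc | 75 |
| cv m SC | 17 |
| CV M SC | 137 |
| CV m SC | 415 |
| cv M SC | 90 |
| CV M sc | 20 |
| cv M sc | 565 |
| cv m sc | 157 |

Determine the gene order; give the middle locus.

The two most frequent reciprocal classes, cv M sc and CV m SC, are the parental types, so the F1 was cv M sc / CV m SC.
The two rarest classes, CV M sc and cv m SC, are the double crossovers. Comparing them with the parentals, only the cv allele has switched, so cv is the middle locus and the order is m – cv – sc.

cv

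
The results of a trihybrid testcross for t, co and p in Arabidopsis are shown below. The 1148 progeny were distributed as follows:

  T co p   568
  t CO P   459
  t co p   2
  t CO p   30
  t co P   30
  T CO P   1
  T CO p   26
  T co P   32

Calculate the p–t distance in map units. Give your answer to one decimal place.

5.7 map units

The two most frequent reciprocal classes, t CO P and T co p, are the parental types, so the F1 was t CO P / T co p.
The two rarest classes, T CO P and t co p, are the double crossovers. Comparing them with the parentals, only the t allele has switched, so t is the middle locus and the order is p – t – co.
Crossovers in the p–t interval produce the single-crossover classes t CO p and T co P (30 + 32 = 62) plus the double crossovers (3).
RF(p–t) = (62 + 3) / 1148 = 65/1148 = 0.0566 → 5.7 map units.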